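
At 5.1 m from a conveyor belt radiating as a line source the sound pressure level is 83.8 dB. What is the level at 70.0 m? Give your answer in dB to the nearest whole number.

Cylindrical spreading from a line source gives a 10·log₁₀(r₂/r₁) drop.
L₂ = 83.8 − 10·log₁₀(70.0/5.1) = 83.8 − 11.375 = 72.42 dB.

72 dB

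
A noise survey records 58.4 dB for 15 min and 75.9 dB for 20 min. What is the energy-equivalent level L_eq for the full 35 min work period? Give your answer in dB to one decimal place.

L_eq = 10·log₁₀[(1/T)·Σ tᵢ·10^(Lᵢ/10)] with T = 35 min.
Σ tᵢ·10^(Lᵢ/10) = 15·10^(58.4/10) + 20·10^(75.9/10) = 7.885e+08.
L_eq = 10·log₁₀(7.885e+08/35) = 73.53 dB.

73.5 dB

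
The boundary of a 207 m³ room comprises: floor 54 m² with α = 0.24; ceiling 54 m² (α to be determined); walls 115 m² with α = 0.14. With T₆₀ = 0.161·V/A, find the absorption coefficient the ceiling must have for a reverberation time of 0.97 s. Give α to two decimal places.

0.10

A = 0.161·V/T₆₀ = 0.161·207/0.97 = 34.36 m² sabins.
Absorption from the other surfaces = 54·0.24 + 115·0.14 = 29.06 m², so the ceiling must supply 5.30 m² over 54 m².
α = 5.30/54 = 0.098.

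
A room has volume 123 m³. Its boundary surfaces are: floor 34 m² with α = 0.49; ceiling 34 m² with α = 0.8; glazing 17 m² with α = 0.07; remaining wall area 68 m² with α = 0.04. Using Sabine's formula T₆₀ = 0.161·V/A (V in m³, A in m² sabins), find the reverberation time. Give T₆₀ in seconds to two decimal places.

Summing Sᵢαᵢ: 34·0.49 + 34·0.8 + 17·0.07 + 68·0.04 = 47.77 m².
T₆₀ = 0.161 × 123 / 47.77 = 0.415 s.

0.41 s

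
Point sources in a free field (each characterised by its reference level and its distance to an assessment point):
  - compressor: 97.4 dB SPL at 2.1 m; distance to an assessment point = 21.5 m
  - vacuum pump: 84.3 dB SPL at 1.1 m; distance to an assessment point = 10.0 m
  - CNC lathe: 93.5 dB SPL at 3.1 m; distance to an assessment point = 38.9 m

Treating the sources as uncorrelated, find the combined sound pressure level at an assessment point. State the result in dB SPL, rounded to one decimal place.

Apply inverse-square spreading to bring every level to the receiver, then sum 10^(L/10).
compressor: 97.4 − 20·log₁₀(21.5/2.1) = 97.4 − 20.20 = 77.20 dB SPL.
vacuum pump: 84.3 − 20·log₁₀(10.0/1.1) = 84.3 − 19.17 = 65.13 dB SPL.
CNC lathe: 93.5 − 20·log₁₀(38.9/3.1) = 93.5 − 21.97 = 71.53 dB SPL.
Σ 10^(L/10) = 6.990e+07 → L_total = 10·log₁₀(6.990e+07) = 78.44 dB SPL.

78.4 dB SPL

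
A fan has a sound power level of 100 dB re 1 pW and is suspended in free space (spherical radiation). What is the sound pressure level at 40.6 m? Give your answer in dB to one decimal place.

The power spreads over a sphere of area 4π·r², so L_p = L_w − 10·log₁₀(4π·r²).
4π·r² = 2.071e+04 m², 10·log₁₀ of that is 43.163 dB.
L_p = 100 − 43.163 = 56.84 dB.

56.8 dB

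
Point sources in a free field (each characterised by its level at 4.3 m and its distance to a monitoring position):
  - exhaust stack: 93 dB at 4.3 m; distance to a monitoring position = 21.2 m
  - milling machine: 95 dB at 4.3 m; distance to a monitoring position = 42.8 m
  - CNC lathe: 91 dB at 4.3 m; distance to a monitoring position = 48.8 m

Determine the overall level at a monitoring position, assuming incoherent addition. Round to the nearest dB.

81 dB

Apply inverse-square spreading to bring every level to the receiver, then sum 10^(L/10).
exhaust stack: 93 − 20·log₁₀(21.2/4.3) = 93 − 13.86 = 79.14 dB.
milling machine: 95 − 20·log₁₀(42.8/4.3) = 95 − 19.96 = 75.04 dB.
CNC lathe: 91 − 20·log₁₀(48.8/4.3) = 91 − 21.10 = 69.90 dB.
Σ 10^(L/10) = 1.238e+08 → L_total = 10·log₁₀(1.238e+08) = 80.93 dB.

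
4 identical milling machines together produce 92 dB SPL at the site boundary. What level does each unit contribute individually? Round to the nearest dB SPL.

Dividing the total intensity by 4 lowers the level by 10·log₁₀ 4 = 6.021 dB: L₁ = 92 − 6.021.

86 dB SPL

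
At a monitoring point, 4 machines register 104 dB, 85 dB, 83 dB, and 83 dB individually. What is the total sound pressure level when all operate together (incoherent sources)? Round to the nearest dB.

104 dB

Incoherent sources combine by intensity addition: L_total = 10·log₁₀(Σ 10^(L_i/10)).
Σ 10^(L/10) = 10^(104/10) + 10^(85/10) + 10^(83/10) + 10^(83/10) = 2.583e+10.
L_total = 10·log₁₀(2.583e+10) = 104.12 dB.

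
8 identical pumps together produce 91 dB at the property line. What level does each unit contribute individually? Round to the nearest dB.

82 dB

8 equal contributions raise the level by 10·log₁₀ 8 = 9.031 dB, so each unit alone gives 91 − 9.031.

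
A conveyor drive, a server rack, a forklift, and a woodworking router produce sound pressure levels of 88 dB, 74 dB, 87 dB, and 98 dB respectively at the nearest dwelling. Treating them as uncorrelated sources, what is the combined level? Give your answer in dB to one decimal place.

Incoherent sources combine by intensity addition: L_total = 10·log₁₀(Σ 10^(L_i/10)).
Σ 10^(L/10) = 10^(88/10) + 10^(74/10) + 10^(87/10) + 10^(98/10) = 7.467e+09.
L_total = 10·log₁₀(7.467e+09) = 98.73 dB.

98.7 dB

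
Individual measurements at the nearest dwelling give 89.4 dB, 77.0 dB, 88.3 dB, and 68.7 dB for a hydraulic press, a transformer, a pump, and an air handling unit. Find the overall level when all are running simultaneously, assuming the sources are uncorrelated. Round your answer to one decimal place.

Incoherent sources combine by intensity addition: L_total = 10·log₁₀(Σ 10^(L_i/10)).
Σ 10^(L/10) = 10^(89.4/10) + 10^(77.0/10) + 10^(88.3/10) + 10^(68.7/10) = 1.605e+09.
L_total = 10·log₁₀(1.605e+09) = 92.05 dB.

92.1 dB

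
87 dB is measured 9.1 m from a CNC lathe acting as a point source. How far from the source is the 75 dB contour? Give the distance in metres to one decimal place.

36.2 m

Point-source spreading drops the level by 20·log₁₀(r₂/r₁); inverting, r₂/r₁ = 10^(ΔL/20).
r₂ = 9.1·10^((87−75)/20) = 9.1·10^(12.0/20) = 36.23 m.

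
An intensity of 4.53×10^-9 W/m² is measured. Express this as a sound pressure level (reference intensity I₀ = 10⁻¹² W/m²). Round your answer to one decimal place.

L = 10·log₁₀(I/I₀) = 10·log₁₀(4.53×10^-9/10⁻¹²) = 10·log₁₀(4.53×10^3).
L = 10·(0.6561 + 3) = 36.56 dB.

36.6 dB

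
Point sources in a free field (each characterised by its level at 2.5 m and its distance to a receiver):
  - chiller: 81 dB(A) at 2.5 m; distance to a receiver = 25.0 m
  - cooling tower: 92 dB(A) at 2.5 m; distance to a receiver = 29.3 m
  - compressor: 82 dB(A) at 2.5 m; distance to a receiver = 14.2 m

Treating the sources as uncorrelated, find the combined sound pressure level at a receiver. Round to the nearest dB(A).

72 dB(A)

Apply inverse-square spreading to bring every level to the receiver, then sum 10^(L/10).
chiller: 81 − 20·log₁₀(25.0/2.5) = 81 − 20.00 = 61.00 dB(A).
cooling tower: 92 − 20·log₁₀(29.3/2.5) = 92 − 21.38 = 70.62 dB(A).
compressor: 82 − 20·log₁₀(14.2/2.5) = 82 − 15.09 = 66.91 dB(A).
Σ 10^(L/10) = 1.771e+07 → L_total = 10·log₁₀(1.771e+07) = 72.48 dB(A).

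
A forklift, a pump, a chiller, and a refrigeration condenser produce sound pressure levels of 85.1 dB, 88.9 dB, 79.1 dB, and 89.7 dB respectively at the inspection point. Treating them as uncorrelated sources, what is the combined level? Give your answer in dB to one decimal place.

Incoherent sources combine by intensity addition: L_total = 10·log₁₀(Σ 10^(L_i/10)).
Σ 10^(L/10) = 10^(85.1/10) + 10^(88.9/10) + 10^(79.1/10) + 10^(89.7/10) = 2.114e+09.
L_total = 10·log₁₀(2.114e+09) = 93.25 dB.

93.3 dB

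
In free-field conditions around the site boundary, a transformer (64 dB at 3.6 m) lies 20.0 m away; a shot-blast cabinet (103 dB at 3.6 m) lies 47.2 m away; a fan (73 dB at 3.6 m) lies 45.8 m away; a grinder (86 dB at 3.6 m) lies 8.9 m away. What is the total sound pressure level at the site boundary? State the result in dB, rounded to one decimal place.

82.6 dB

First find each source's level at the receiver (point-source: −20·log₁₀(r/r_ref)), then combine on an intensity basis.
transformer: 64 − 20·log₁₀(20.0/3.6) = 64 − 14.89 = 49.11 dB.
shot-blast cabinet: 103 − 20·log₁₀(47.2/3.6) = 103 − 22.35 = 80.65 dB.
fan: 73 − 20·log₁₀(45.8/3.6) = 73 − 22.09 = 50.91 dB.
grinder: 86 − 20·log₁₀(8.9/3.6) = 86 − 7.86 = 78.14 dB.
Σ 10^(L/10) = 1.814e+08 → L_total = 10·log₁₀(1.814e+08) = 82.59 dB.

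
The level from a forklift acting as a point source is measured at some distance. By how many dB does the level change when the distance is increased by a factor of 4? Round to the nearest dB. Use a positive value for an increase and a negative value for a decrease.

-12 dB

Point-source spreading: ΔL = −20·log₁₀(r₂/r₁).
ΔL = −20·log₁₀(4) = -12.04 dB.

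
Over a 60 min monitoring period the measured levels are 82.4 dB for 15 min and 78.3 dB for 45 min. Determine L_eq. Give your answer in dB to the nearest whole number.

80 dB

Weight each interval's intensity by its duration and average over T = 60 min:
Σ tᵢ·10^(Lᵢ/10) = 15·10^(82.4/10) + 45·10^(78.3/10) = 5.649e+09.
L_eq = 10·log₁₀(5.649e+09/60) = 79.74 dB.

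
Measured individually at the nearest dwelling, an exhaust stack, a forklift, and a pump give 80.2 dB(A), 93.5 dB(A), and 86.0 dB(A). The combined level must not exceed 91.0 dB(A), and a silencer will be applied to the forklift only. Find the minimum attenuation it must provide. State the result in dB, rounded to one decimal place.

Fixed contribution from the other sources: Σ 10^(L/10) = 10^(80.2/10) + 10^(86.0/10) = 5.028e+08 (87.01 dB(A)).
To meet 91.0 dB(A) overall, the treated forklift may contribute at most 10^(91.0/10) − 5.028e+08 = 7.561e+08, i.e. 88.79 dB(A).
Required insertion loss = 93.5 − 88.79 = 4.71 dB.

4.7 dB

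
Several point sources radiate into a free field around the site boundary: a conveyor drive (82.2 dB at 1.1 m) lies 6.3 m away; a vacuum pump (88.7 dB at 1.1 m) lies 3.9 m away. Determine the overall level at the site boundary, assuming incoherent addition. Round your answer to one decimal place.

First find each source's level at the receiver (point-source: −20·log₁₀(r/r_ref)), then combine on an intensity basis.
conveyor drive: 82.2 − 20·log₁₀(6.3/1.1) = 82.2 − 15.16 = 67.04 dB.
vacuum pump: 88.7 − 20·log₁₀(3.9/1.1) = 88.7 − 10.99 = 77.71 dB.
Σ 10^(L/10) = 6.403e+07 → L_total = 10·log₁₀(6.403e+07) = 78.06 dB.

78.1 dB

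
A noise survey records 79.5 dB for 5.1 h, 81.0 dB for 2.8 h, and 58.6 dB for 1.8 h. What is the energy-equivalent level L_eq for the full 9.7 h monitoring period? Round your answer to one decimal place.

L_eq = 10·log₁₀[(1/T)·Σ tᵢ·10^(Lᵢ/10)] with T = 9.7 h.
Σ tᵢ·10^(Lᵢ/10) = 5.1·10^(79.5/10) + 2.8·10^(81.0/10) + 1.8·10^(58.6/10) = 8.083e+08.
L_eq = 10·log₁₀(8.083e+08/9.7) = 79.21 dB.

79.2 dB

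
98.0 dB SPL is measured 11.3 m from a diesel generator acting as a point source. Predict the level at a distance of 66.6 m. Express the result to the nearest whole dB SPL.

For a point source, L₂ = L₁ − 20·log₁₀(r₂/r₁).
L₂ = 98.0 − 20·log₁₀(66.6/11.3) = 98.0 − 15.408 = 82.59 dB SPL.

83 dB SPL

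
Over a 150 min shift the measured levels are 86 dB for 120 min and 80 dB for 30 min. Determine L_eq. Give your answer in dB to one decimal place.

85.3 dB

L_eq = 10·log₁₀[(1/T)·Σ tᵢ·10^(Lᵢ/10)] with T = 150 min.
Σ tᵢ·10^(Lᵢ/10) = 120·10^(86/10) + 30·10^(80/10) = 5.077e+10.
L_eq = 10·log₁₀(5.077e+10/150) = 85.30 dB.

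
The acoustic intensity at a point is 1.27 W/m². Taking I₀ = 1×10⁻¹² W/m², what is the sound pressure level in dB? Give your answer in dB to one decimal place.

121.0 dB

Dividing by I₀ shifts the exponent by 12: I/I₀ = 1.27×10^12.
L = 10·(0.1038 + 12) = 121.04 dB.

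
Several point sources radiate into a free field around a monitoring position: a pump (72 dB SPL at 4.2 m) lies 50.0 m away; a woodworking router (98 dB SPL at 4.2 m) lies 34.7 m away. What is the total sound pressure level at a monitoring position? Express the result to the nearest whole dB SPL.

80 dB SPL

Propagate each source to the receiver with L = L_ref − 20·log₁₀(r/r_ref), then add intensities.
pump: 72 − 20·log₁₀(50.0/4.2) = 72 − 21.51 = 50.49 dB SPL.
woodworking router: 98 − 20·log₁₀(34.7/4.2) = 98 − 18.34 = 79.66 dB SPL.
Σ 10^(L/10) = 9.255e+07 → L_total = 10·log₁₀(9.255e+07) = 79.66 dB SPL.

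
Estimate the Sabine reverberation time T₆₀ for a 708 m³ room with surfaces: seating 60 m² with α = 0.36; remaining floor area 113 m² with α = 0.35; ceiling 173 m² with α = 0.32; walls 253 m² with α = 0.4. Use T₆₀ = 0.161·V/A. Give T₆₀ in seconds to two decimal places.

0.52 s

Summing Sᵢαᵢ: 60·0.36 + 113·0.35 + 173·0.32 + 253·0.4 = 217.71 m².
T₆₀ = 0.161 × 708 / 217.71 = 0.524 s.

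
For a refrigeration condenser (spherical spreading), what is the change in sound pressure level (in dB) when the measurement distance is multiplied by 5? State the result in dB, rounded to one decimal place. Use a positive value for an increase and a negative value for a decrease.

With spherical spreading the level changes by −20·log₁₀(r₂/r₁).
ΔL = −20·log₁₀(5) = -13.98 dB.

-14.0 dB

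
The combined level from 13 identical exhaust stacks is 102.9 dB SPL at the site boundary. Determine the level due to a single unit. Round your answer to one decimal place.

For N identical incoherent sources L_total = L₁ + 10·log₁₀ N, so L₁ = 102.9 − 10·log₁₀(13) = 102.9 − 11.139.

91.8 dB SPL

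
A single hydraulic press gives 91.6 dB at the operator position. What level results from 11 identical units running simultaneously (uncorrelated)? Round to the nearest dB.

L_total = L₁ + 10·log₁₀ N for N identical incoherent sources.
L_total = 91.6 + 10·log₁₀(11) = 91.6 + 10.414 = 102.01 dB.

102 dB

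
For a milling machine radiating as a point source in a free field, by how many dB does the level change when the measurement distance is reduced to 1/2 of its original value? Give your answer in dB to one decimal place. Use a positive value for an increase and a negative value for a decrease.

+6.0 dB

A point source loses 6 dB per doubling of distance; generally ΔL = −20·log₁₀(r₂/r₁).
ΔL = −20·log₁₀(0.5) = +6.02 dB.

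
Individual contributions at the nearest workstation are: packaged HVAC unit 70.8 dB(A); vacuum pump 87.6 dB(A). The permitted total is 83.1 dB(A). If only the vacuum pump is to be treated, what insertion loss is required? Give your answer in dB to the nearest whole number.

5 dB

Fixed contribution from the other source: Σ 10^(L/10) = 10^(70.8/10) = 1.202e+07 (70.80 dB(A)).
To meet 83.1 dB(A) overall, the treated vacuum pump may contribute at most 10^(83.1/10) − 1.202e+07 = 1.922e+08, i.e. 82.84 dB(A).
So the vacuum pump must be reduced from 87.6 to 82.84 dB(A): IL = 4.76 dB.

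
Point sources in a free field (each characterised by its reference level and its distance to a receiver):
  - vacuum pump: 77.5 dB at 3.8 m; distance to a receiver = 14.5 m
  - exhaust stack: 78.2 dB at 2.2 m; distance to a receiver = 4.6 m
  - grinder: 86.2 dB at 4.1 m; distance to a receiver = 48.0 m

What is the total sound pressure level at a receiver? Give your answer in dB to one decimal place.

73.4 dB

Propagate each source to the receiver with L = L_ref − 20·log₁₀(r/r_ref), then add intensities.
vacuum pump: 77.5 − 20·log₁₀(14.5/3.8) = 77.5 − 11.63 = 65.87 dB.
exhaust stack: 78.2 − 20·log₁₀(4.6/2.2) = 78.2 − 6.41 = 71.79 dB.
grinder: 86.2 − 20·log₁₀(48.0/4.1) = 86.2 − 21.37 = 64.83 dB.
Σ 10^(L/10) = 2.202e+07 → L_total = 10·log₁₀(2.202e+07) = 73.43 dB.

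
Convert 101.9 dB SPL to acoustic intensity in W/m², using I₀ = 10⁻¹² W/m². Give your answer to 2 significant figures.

0.015 W/m²

I = I₀·10^(L/10) = 10⁻¹² × 10^(101.9/10) = 10^(-1.810).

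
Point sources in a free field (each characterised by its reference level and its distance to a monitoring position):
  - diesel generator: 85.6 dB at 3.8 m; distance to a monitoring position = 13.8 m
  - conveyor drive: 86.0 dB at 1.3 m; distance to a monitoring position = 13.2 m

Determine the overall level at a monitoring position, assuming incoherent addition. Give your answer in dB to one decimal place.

75.0 dB

First find each source's level at the receiver (point-source: −20·log₁₀(r/r_ref)), then combine on an intensity basis.
diesel generator: 85.6 − 20·log₁₀(13.8/3.8) = 85.6 − 11.20 = 74.40 dB.
conveyor drive: 86.0 − 20·log₁₀(13.2/1.3) = 86.0 − 20.13 = 65.87 dB.
Σ 10^(L/10) = 3.139e+07 → L_total = 10·log₁₀(3.139e+07) = 74.97 dB.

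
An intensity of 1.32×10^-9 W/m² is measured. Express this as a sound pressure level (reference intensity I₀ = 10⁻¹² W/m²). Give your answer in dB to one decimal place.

Dividing by I₀ shifts the exponent by 12: I/I₀ = 1.32×10^3.
L = 10·(0.1206 + 3) = 31.21 dB.

31.2 dB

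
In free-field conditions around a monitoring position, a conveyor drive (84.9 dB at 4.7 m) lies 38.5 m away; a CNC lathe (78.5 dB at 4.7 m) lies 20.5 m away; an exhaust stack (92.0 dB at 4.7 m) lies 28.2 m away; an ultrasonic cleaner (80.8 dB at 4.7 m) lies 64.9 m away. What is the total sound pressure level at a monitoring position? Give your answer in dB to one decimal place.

77.2 dB

Apply inverse-square spreading to bring every level to the receiver, then sum 10^(L/10).
conveyor drive: 84.9 − 20·log₁₀(38.5/4.7) = 84.9 − 18.27 = 66.63 dB.
CNC lathe: 78.5 − 20·log₁₀(20.5/4.7) = 78.5 − 12.79 = 65.71 dB.
exhaust stack: 92.0 − 20·log₁₀(28.2/4.7) = 92.0 − 15.56 = 76.44 dB.
ultrasonic cleaner: 80.8 − 20·log₁₀(64.9/4.7) = 80.8 − 22.80 = 58.00 dB.
Σ 10^(L/10) = 5.298e+07 → L_total = 10·log₁₀(5.298e+07) = 77.24 dB.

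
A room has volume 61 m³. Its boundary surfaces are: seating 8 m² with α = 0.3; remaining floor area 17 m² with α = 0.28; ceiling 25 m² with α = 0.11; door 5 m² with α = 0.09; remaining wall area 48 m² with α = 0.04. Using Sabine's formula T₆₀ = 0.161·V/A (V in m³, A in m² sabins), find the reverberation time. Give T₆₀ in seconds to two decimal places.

A = Σ Sᵢαᵢ = 8·0.3 + 17·0.28 + 25·0.11 + 5·0.09 + 48·0.04 = 12.28 m².
T₆₀ = 0.161·V/A = 0.161·61/12.28 = 0.800 s.

0.80 s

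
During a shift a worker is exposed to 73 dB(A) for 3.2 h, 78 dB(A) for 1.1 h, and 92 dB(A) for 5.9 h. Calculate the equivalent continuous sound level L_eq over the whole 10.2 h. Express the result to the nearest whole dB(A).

90 dB(A)

L_eq = 10·log₁₀[(1/T)·Σ tᵢ·10^(Lᵢ/10)] with T = 10.2 h.
Σ tᵢ·10^(Lᵢ/10) = 3.2·10^(73/10) + 1.1·10^(78/10) + 5.9·10^(92/10) = 9.484e+09.
L_eq = 10·log₁₀(9.484e+09/10.2) = 89.68 dB(A).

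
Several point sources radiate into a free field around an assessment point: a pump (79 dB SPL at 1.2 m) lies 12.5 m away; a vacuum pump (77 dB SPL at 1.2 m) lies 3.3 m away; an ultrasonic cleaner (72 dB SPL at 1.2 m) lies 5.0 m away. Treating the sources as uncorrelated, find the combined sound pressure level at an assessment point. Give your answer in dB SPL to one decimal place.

69.2 dB SPL

Apply inverse-square spreading to bring every level to the receiver, then sum 10^(L/10).
pump: 79 − 20·log₁₀(12.5/1.2) = 79 − 20.35 = 58.65 dB SPL.
vacuum pump: 77 − 20·log₁₀(3.3/1.2) = 77 − 8.79 = 68.21 dB SPL.
ultrasonic cleaner: 72 − 20·log₁₀(5.0/1.2) = 72 − 12.40 = 59.60 dB SPL.
Σ 10^(L/10) = 8.272e+06 → L_total = 10·log₁₀(8.272e+06) = 69.18 dB SPL.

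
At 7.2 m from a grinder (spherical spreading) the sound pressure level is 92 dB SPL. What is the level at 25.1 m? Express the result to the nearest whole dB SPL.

81 dB SPL

Point-source attenuation: ΔL = 20·log₁₀(r₂/r₁) = 20·log₁₀(25.1/7.2) = 10.847 dB.
L₂ = 92 − 20·log₁₀(25.1/7.2) = 92 − 10.847 = 81.15 dB SPL.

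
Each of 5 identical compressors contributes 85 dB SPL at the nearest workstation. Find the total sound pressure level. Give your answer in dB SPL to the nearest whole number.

92 dB SPL

N identical incoherent sources raise the level by 10·log₁₀ N.
L_total = 85 + 10·log₁₀(5) = 85 + 6.990 = 91.99 dB SPL.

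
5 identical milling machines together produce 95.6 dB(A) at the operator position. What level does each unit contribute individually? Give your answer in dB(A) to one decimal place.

88.6 dB(A)

5 equal contributions raise the level by 10·log₁₀ 5 = 6.990 dB, so each unit alone gives 95.6 − 6.990.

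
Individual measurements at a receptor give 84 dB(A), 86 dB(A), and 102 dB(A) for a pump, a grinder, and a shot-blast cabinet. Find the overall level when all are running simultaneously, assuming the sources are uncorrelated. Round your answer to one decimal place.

102.2 dB(A)

Incoherent sources combine by intensity addition: L_total = 10·log₁₀(Σ 10^(L_i/10)).
Σ 10^(L/10) = 10^(84/10) + 10^(86/10) + 10^(102/10) = 1.650e+10.
L_total = 10·log₁₀(1.650e+10) = 102.17 dB(A).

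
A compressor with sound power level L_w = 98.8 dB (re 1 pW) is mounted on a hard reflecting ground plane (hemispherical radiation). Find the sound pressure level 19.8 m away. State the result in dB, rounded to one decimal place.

Free-field hemispherical radiation: L_p = L_w − 10·log₁₀(2π·r²), r = 19.8 m.
2π·r² = 2463 m², 10·log₁₀ of that is 33.915 dB.
L_p = 98.8 − 33.915 = 64.88 dB.

64.9 dB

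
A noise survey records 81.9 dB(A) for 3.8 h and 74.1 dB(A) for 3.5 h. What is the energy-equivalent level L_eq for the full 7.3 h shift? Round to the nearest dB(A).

L_eq = 10·log₁₀[(1/T)·Σ tᵢ·10^(Lᵢ/10)] with T = 7.3 h.
Σ tᵢ·10^(Lᵢ/10) = 3.8·10^(81.9/10) + 3.5·10^(74.1/10) = 6.785e+08.
L_eq = 10·log₁₀(6.785e+08/7.3) = 79.68 dB(A).

80 dB(A)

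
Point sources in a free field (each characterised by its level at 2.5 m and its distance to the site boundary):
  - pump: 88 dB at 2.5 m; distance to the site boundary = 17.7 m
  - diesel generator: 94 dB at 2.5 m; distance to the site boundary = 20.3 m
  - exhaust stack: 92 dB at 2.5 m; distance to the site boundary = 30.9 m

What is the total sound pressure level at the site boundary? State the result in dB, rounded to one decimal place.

77.9 dB

Apply inverse-square spreading to bring every level to the receiver, then sum 10^(L/10).
pump: 88 − 20·log₁₀(17.7/2.5) = 88 − 17.00 = 71.00 dB.
diesel generator: 94 − 20·log₁₀(20.3/2.5) = 94 − 18.19 = 75.81 dB.
exhaust stack: 92 − 20·log₁₀(30.9/2.5) = 92 − 21.84 = 70.16 dB.
Σ 10^(L/10) = 6.106e+07 → L_total = 10·log₁₀(6.106e+07) = 77.86 dB.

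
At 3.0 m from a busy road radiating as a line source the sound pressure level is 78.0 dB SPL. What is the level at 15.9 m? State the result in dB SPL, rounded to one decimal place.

70.8 dB SPL

Cylindrical spreading from a line source gives a 10·log₁₀(r₂/r₁) drop.
L₂ = 78.0 − 10·log₁₀(15.9/3.0) = 78.0 − 7.243 = 70.76 dB SPL.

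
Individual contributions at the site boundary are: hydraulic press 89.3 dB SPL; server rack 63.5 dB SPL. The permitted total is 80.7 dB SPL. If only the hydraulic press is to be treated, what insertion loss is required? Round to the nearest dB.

9 dB

Fixed contribution from the other source: Σ 10^(L/10) = 10^(63.5/10) = 2.239e+06 (63.50 dB SPL).
To meet 80.7 dB SPL overall, the treated hydraulic press may contribute at most 10^(80.7/10) − 2.239e+06 = 1.153e+08, i.e. 80.62 dB SPL.
Required insertion loss = 89.3 − 80.62 = 8.68 dB.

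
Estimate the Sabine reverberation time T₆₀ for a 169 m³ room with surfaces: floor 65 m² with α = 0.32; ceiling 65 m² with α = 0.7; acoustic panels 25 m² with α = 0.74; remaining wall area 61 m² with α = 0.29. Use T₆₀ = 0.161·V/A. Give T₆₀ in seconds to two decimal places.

A = Σ Sᵢαᵢ = 65·0.32 + 65·0.7 + 25·0.74 + 61·0.29 = 102.49 m².
T₆₀ = 0.161 × 169 / 102.49 = 0.265 s.

0.27 s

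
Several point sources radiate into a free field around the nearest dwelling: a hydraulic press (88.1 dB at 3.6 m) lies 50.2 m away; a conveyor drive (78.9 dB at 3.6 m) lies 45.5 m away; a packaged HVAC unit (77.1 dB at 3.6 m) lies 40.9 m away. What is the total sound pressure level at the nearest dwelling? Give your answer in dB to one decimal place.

66.2 dB

First find each source's level at the receiver (point-source: −20·log₁₀(r/r_ref)), then combine on an intensity basis.
hydraulic press: 88.1 − 20·log₁₀(50.2/3.6) = 88.1 − 22.89 = 65.21 dB.
conveyor drive: 78.9 − 20·log₁₀(45.5/3.6) = 78.9 − 22.03 = 56.87 dB.
packaged HVAC unit: 77.1 − 20·log₁₀(40.9/3.6) = 77.1 − 21.11 = 55.99 dB.
Σ 10^(L/10) = 4.204e+06 → L_total = 10·log₁₀(4.204e+06) = 66.24 dB.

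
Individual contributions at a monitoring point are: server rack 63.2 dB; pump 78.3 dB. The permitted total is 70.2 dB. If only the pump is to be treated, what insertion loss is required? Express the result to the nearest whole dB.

The untreated sources together contribute 10^(63.2/10) = 2.089e+06, i.e. 63.20 dB.
To meet 70.2 dB overall, the treated pump may contribute at most 10^(70.2/10) − 2.089e+06 = 8.382e+06, i.e. 69.23 dB.
Required insertion loss = 78.3 − 69.23 = 9.07 dB.

9 dB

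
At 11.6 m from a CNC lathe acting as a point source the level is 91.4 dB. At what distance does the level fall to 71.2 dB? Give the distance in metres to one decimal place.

118.7 m

For a point source L₁ − L₂ = 20·log₁₀(r₂/r₁), so r₂ = r₁·10^((L₁−L₂)/20).
r₂ = 11.6·10^((91.4−71.2)/20) = 11.6·10^(20.2/20) = 118.70 m.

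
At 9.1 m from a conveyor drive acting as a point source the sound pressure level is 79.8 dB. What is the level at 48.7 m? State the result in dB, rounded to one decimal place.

Spherical spreading from a point source gives a 20·log₁₀(r₂/r₁) drop.
L₂ = 79.8 − 20·log₁₀(48.7/9.1) = 79.8 − 14.570 = 65.23 dB.

65.2 dB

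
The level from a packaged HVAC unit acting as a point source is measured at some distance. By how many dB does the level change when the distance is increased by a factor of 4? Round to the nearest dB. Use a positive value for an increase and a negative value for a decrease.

-12 dB

A point source loses 6 dB per doubling of distance; generally ΔL = −20·log₁₀(r₂/r₁).
ΔL = −20·log₁₀(4) = -12.04 dB.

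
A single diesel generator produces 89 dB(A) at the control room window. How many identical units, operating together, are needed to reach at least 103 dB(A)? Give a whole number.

The shortfall is 103 − 89 = 14.0 dB, and N units add 10·log₁₀ N, so need 10·log₁₀ N ≥ 14.0.
N ≥ 10^(14.0/10) = 25.119, so N = 26.

26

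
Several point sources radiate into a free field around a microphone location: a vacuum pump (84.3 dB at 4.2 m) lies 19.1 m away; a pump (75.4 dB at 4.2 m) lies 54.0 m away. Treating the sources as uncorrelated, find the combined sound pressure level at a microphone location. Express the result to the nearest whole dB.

71 dB

Apply inverse-square spreading to bring every level to the receiver, then sum 10^(L/10).
vacuum pump: 84.3 − 20·log₁₀(19.1/4.2) = 84.3 − 13.16 = 71.14 dB.
pump: 75.4 − 20·log₁₀(54.0/4.2) = 75.4 − 22.18 = 53.22 dB.
Σ 10^(L/10) = 1.322e+07 → L_total = 10·log₁₀(1.322e+07) = 71.21 dB.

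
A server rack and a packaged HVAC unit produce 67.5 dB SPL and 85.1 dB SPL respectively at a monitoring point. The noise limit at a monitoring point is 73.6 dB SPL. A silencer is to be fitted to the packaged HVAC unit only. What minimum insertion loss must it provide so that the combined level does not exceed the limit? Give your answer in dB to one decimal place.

Everything except the packaged HVAC unit sums to 10^(67.5/10) = 5.623e+06 in linear terms, 67.50 dB SPL.
To meet 73.6 dB SPL overall, the treated packaged HVAC unit may contribute at most 10^(73.6/10) − 5.623e+06 = 1.729e+07, i.e. 72.38 dB SPL.
So the packaged HVAC unit must be reduced from 85.1 to 72.38 dB SPL: IL = 12.72 dB.

12.7 dB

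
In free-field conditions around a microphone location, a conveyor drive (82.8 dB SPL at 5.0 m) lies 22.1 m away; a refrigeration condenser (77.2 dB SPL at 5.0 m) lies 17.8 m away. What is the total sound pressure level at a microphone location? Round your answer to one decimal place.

71.4 dB SPL

Apply inverse-square spreading to bring every level to the receiver, then sum 10^(L/10).
conveyor drive: 82.8 − 20·log₁₀(22.1/5.0) = 82.8 − 12.91 = 69.89 dB SPL.
refrigeration condenser: 77.2 − 20·log₁₀(17.8/5.0) = 77.2 − 11.03 = 66.17 dB SPL.
Σ 10^(L/10) = 1.389e+07 → L_total = 10·log₁₀(1.389e+07) = 71.43 dB SPL.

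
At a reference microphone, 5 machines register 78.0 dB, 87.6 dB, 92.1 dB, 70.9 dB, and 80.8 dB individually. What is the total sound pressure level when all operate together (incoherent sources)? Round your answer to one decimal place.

93.8 dB

Incoherent sources combine by intensity addition: L_total = 10·log₁₀(Σ 10^(L_i/10)).
Σ 10^(L/10) = 10^(78.0/10) + 10^(87.6/10) + 10^(92.1/10) + 10^(70.9/10) + 10^(80.8/10) = 2.393e+09.
L_total = 10·log₁₀(2.393e+09) = 93.79 dB.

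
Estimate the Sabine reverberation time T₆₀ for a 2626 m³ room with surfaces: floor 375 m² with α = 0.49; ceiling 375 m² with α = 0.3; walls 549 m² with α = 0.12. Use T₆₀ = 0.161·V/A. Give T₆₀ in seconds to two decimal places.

Summing Sᵢαᵢ: 375·0.49 + 375·0.3 + 549·0.12 = 362.13 m².
T₆₀ = 0.161·V/A = 0.161·2626/362.13 = 1.167 s.

1.17 s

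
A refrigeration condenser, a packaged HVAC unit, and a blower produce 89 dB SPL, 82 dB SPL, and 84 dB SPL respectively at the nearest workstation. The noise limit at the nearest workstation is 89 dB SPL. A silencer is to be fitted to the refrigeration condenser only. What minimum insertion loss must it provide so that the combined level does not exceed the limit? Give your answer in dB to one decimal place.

Everything except the refrigeration condenser sums to 10^(82/10) + 10^(84/10) = 4.097e+08 in linear terms, 86.12 dB SPL.
The limit corresponds to 10^(89/10) = 7.943e+08; subtracting the fixed part leaves 3.847e+08 for the refrigeration condenser, i.e. 85.85 dB SPL.
So the refrigeration condenser must be reduced from 89 to 85.85 dB SPL: IL = 3.15 dB.

3.1 dB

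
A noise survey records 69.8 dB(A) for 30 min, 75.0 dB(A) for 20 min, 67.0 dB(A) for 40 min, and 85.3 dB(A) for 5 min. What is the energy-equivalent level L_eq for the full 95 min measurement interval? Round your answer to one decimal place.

L_eq = 10·log₁₀[(1/T)·Σ tᵢ·10^(Lᵢ/10)] with T = 95 min.
Σ tᵢ·10^(Lᵢ/10) = 30·10^(69.8/10) + 20·10^(75.0/10) + 40·10^(67.0/10) + 5·10^(85.3/10) = 2.814e+09.
L_eq = 10·log₁₀(2.814e+09/95) = 74.72 dB(A).

74.7 dB(A)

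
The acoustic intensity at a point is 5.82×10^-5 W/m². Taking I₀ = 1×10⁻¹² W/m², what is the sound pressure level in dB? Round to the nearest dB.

Dividing by I₀ shifts the exponent by 12: I/I₀ = 5.82×10^7.
L = 10·(0.7649 + 7) = 77.65 dB.

78 dB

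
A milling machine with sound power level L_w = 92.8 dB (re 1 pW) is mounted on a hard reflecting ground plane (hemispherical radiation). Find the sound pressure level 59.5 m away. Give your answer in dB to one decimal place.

The power spreads over a hemisphere of area 2π·r², so L_p = L_w − 10·log₁₀(2π·r²).
2π·r² = 2.224e+04 m², 10·log₁₀ of that is 43.472 dB.
L_p = 92.8 − 43.472 = 49.33 dB.

49.3 dB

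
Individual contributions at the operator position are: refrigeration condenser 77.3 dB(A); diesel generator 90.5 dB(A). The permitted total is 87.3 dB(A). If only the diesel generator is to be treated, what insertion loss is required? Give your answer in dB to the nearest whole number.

4 dB

The untreated sources together contribute 10^(77.3/10) = 5.370e+07, i.e. 77.30 dB(A).
To meet 87.3 dB(A) overall, the treated diesel generator may contribute at most 10^(87.3/10) − 5.370e+07 = 4.833e+08, i.e. 86.84 dB(A).
Required insertion loss = 90.5 − 86.84 = 3.66 dB.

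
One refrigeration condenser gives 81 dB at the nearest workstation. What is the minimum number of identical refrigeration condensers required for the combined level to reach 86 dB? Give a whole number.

N identical sources give L₁ + 10·log₁₀ N, so require 10·log₁₀ N ≥ 86 − 81 = 5.0 dB.
N ≥ 10^(5.0/10) = 3.162, so N = 4.

4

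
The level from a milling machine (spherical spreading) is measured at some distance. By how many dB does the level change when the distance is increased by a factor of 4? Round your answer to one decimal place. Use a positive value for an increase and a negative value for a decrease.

With spherical spreading the level changes by −20·log₁₀(r₂/r₁).
ΔL = −20·log₁₀(4) = -12.04 dB.

-12.0 dB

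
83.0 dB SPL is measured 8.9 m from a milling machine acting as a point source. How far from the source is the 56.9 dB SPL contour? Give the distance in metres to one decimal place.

For a point source L₁ − L₂ = 20·log₁₀(r₂/r₁), so r₂ = r₁·10^((L₁−L₂)/20).
r₂ = 8.9·10^((83.0−56.9)/20) = 8.9·10^(26.1/20) = 179.63 m.

179.6 m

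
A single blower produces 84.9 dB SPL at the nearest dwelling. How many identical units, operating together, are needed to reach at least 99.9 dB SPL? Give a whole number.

32

Need L₁ + 10·log₁₀ N ≥ 99.9, i.e. log₁₀ N ≥ 1.50.
N ≥ 10^(15.0/10) = 31.623, so N = 32.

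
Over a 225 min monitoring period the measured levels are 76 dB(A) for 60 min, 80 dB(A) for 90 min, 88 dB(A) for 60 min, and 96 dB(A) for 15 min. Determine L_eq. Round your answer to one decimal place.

86.9 dB(A)

Weight each interval's intensity by its duration and average over T = 225 min:
Σ tᵢ·10^(Lᵢ/10) = 60·10^(76/10) + 90·10^(80/10) + 60·10^(88/10) + 15·10^(96/10) = 1.090e+11.
L_eq = 10·log₁₀(1.090e+11/225) = 86.85 dB(A).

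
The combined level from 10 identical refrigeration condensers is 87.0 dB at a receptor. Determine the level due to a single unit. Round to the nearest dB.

77 dB

10 equal contributions raise the level by 10·log₁₀ 10 = 10.000 dB, so each unit alone gives 87.0 − 10.000.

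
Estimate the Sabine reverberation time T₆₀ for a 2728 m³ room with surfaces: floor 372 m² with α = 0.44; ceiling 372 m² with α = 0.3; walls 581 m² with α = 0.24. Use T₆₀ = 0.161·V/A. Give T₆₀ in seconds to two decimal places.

Summing Sᵢαᵢ: 372·0.44 + 372·0.3 + 581·0.24 = 414.72 m².
T₆₀ = 0.161 × 2728 / 414.72 = 1.059 s.

1.06 s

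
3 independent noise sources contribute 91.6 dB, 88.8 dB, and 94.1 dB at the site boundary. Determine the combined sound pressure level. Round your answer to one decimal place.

96.8 dB

For uncorrelated sources the intensities add, so convert each level to linear form, sum, and take 10·log₁₀ of the total.
Σ 10^(L/10) = 10^(91.6/10) + 10^(88.8/10) + 10^(94.1/10) = 4.774e+09.
L_total = 10·log₁₀(4.774e+09) = 96.79 dB.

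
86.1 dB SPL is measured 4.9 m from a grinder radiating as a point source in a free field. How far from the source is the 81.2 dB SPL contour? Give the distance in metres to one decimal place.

8.6 m

For a point source L₁ − L₂ = 20·log₁₀(r₂/r₁), so r₂ = r₁·10^((L₁−L₂)/20).
r₂ = 4.9·10^((86.1−81.2)/20) = 4.9·10^(4.9/20) = 8.61 m.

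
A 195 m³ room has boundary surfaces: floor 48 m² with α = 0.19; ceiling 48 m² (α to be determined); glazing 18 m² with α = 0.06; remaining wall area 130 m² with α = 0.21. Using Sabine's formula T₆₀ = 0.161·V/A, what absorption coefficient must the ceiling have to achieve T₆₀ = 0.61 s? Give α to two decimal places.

0.29

From T₆₀ = 0.161·V/A, the target T₆₀ = 0.61 s needs A = 0.161·195/0.61 = 51.47 m².
Absorption from the other surfaces = 48·0.19 + 18·0.06 + 130·0.21 = 37.50 m², so the ceiling must supply 13.97 m² over 48 m².
α = 13.97/48 = 0.291.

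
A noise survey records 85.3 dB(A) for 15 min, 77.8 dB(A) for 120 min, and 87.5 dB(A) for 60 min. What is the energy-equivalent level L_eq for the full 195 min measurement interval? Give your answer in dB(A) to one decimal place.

83.7 dB(A)

The energy average is taken in the linear domain: L_eq = 10·log₁₀[(Σ tᵢ·10^(Lᵢ/10))/T], T = 195 min.
Σ tᵢ·10^(Lᵢ/10) = 15·10^(85.3/10) + 120·10^(77.8/10) + 60·10^(87.5/10) = 4.605e+10.
L_eq = 10·log₁₀(4.605e+10/195) = 83.73 dB(A).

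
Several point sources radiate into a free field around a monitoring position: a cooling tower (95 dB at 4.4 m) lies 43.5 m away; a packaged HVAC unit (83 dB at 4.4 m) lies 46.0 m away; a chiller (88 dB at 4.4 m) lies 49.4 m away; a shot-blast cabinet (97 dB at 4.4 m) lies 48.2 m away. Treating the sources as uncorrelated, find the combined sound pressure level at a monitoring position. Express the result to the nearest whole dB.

79 dB

First find each source's level at the receiver (point-source: −20·log₁₀(r/r_ref)), then combine on an intensity basis.
cooling tower: 95 − 20·log₁₀(43.5/4.4) = 95 − 19.90 = 75.10 dB.
packaged HVAC unit: 83 − 20·log₁₀(46.0/4.4) = 83 − 20.39 = 62.61 dB.
chiller: 88 − 20·log₁₀(49.4/4.4) = 88 − 21.01 = 66.99 dB.
shot-blast cabinet: 97 − 20·log₁₀(48.2/4.4) = 97 − 20.79 = 76.21 dB.
Σ 10^(L/10) = 8.095e+07 → L_total = 10·log₁₀(8.095e+07) = 79.08 dB.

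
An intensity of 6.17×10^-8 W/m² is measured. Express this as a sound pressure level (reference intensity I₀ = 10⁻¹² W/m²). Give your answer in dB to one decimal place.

Dividing by I₀ shifts the exponent by 12: I/I₀ = 6.17×10^4.
L = 10·(0.7903 + 4) = 47.90 dB.

47.9 dB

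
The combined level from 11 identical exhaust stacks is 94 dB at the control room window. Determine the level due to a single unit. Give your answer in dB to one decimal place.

11 equal contributions raise the level by 10·log₁₀ 11 = 10.414 dB, so each unit alone gives 94 − 10.414.

83.6 dB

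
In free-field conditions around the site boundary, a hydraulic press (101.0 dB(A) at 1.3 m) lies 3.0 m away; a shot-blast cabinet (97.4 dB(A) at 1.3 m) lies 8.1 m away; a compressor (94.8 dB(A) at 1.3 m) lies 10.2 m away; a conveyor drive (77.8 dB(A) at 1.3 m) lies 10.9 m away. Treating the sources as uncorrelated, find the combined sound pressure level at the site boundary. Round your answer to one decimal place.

First find each source's level at the receiver (point-source: −20·log₁₀(r/r_ref)), then combine on an intensity basis.
hydraulic press: 101.0 − 20·log₁₀(3.0/1.3) = 101.0 − 7.26 = 93.74 dB(A).
shot-blast cabinet: 97.4 − 20·log₁₀(8.1/1.3) = 97.4 − 15.89 = 81.51 dB(A).
compressor: 94.8 − 20·log₁₀(10.2/1.3) = 94.8 − 17.89 = 76.91 dB(A).
conveyor drive: 77.8 − 20·log₁₀(10.9/1.3) = 77.8 − 18.47 = 59.33 dB(A).
Σ 10^(L/10) = 2.555e+09 → L_total = 10·log₁₀(2.555e+09) = 94.07 dB(A).

94.1 dB(A)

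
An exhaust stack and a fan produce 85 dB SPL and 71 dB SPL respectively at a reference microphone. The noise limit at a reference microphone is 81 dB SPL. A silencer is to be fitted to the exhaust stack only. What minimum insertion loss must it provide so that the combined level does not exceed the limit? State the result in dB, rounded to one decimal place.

The untreated sources together contribute 10^(71/10) = 1.259e+07, i.e. 71.00 dB SPL.
To meet 81 dB SPL overall, the treated exhaust stack may contribute at most 10^(81/10) − 1.259e+07 = 1.133e+08, i.e. 80.54 dB SPL.
So the exhaust stack must be reduced from 85 to 80.54 dB SPL: IL = 4.46 dB.

4.5 dB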